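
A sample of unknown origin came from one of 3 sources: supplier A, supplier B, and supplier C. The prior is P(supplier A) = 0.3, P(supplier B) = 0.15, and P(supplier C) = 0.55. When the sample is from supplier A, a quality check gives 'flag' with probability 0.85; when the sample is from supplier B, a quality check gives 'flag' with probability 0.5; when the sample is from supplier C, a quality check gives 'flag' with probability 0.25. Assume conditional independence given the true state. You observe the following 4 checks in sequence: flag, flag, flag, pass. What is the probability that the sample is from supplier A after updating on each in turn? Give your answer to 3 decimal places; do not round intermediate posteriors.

0.636

After 'flag': normaliser = 0.85·0.3000 + 0.5·0.1500 + 0.25·0.5500; P(supplier A) ≈ 0.5455, P(supplier B) ≈ 0.1604, P(supplier C) ≈ 0.2941
After 'flag': normaliser = 0.85·0.5455 + 0.5·0.1604 + 0.25·0.2941; P(supplier A) ≈ 0.7510, P(supplier B) ≈ 0.1299, P(supplier C) ≈ 0.1191
After 'flag': normaliser = 0.85·0.7510 + 0.5·0.1299 + 0.25·0.1191; P(supplier A) ≈ 0.8708, P(supplier B) ≈ 0.0886, P(supplier C) ≈ 0.0406
After 'pass': normaliser = 0.15·0.8708 + 0.5·0.0886 + 0.75·0.0406; P(supplier A) ≈ 0.6359, P(supplier B) ≈ 0.2157, P(supplier C) ≈ 0.1483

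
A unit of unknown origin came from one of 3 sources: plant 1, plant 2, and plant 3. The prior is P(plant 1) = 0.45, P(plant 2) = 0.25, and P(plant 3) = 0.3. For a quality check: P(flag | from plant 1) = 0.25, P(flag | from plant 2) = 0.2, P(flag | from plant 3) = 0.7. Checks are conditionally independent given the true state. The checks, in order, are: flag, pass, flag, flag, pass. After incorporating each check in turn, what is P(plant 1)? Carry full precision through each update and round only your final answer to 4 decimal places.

After 'flag': normaliser = 0.25·0.4500 + 0.2·0.2500 + 0.7·0.3000; P(plant 1) ≈ 0.3020, P(plant 2) ≈ 0.1342, P(plant 3) ≈ 0.5638
After 'pass': normaliser = 0.75·0.3020 + 0.8·0.1342 + 0.3·0.5638; P(plant 1) ≈ 0.4503, P(plant 2) ≈ 0.2135, P(plant 3) ≈ 0.3362
After 'flag': normaliser = 0.25·0.4503 + 0.2·0.2135 + 0.7·0.3362; P(plant 1) ≈ 0.2882, P(plant 2) ≈ 0.1093, P(plant 3) ≈ 0.6025
After 'flag': normaliser = 0.25·0.2882 + 0.2·0.1093 + 0.7·0.6025; P(plant 1) ≈ 0.1397, P(plant 2) ≈ 0.0424, P(plant 3) ≈ 0.8179
After 'pass': normaliser = 0.75·0.1397 + 0.8·0.0424 + 0.3·0.8179; P(plant 1) ≈ 0.2728, P(plant 2) ≈ 0.0883, P(plant 3) ≈ 0.6389

0.2728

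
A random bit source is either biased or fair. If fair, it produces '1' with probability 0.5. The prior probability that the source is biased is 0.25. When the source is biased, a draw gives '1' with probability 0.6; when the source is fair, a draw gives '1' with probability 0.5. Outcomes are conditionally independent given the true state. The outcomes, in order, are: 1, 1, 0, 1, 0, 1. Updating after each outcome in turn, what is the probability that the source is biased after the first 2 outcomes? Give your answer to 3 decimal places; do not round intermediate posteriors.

0.324

Apply Bayes' rule sequentially, carrying P(biased) forward.
After '1': P(biased) = 0.6·0.2500 / (0.6·0.2500 + 0.5·0.7500) ≈ 0.2857
After '1': P(biased) = 0.6·0.2857 / (0.6·0.2857 + 0.5·0.7143) ≈ 0.3243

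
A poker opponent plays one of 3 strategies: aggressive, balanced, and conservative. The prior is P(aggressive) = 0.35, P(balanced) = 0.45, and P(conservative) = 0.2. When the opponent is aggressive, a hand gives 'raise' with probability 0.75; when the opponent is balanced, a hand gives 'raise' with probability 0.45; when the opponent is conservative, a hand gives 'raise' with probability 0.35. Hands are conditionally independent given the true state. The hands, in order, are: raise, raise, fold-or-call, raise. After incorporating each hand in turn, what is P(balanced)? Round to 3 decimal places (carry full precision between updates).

0.347

After 'raise': normaliser = 0.75·0.3500 + 0.45·0.4500 + 0.35·0.2000; P(aggressive) ≈ 0.4907, P(balanced) ≈ 0.3785, P(conservative) ≈ 0.1308
After 'raise': normaliser = 0.75·0.4907 + 0.45·0.3785 + 0.35·0.1308; P(aggressive) ≈ 0.6300, P(balanced) ≈ 0.2916, P(conservative) ≈ 0.0784
After 'fold-or-call': normaliser = 0.25·0.6300 + 0.55·0.2916 + 0.65·0.0784; P(aggressive) ≈ 0.4270, P(balanced) ≈ 0.4348, P(conservative) ≈ 0.1382
After 'raise': normaliser = 0.75·0.4270 + 0.45·0.4348 + 0.35·0.1382; P(aggressive) ≈ 0.5675, P(balanced) ≈ 0.3468, P(conservative) ≈ 0.0857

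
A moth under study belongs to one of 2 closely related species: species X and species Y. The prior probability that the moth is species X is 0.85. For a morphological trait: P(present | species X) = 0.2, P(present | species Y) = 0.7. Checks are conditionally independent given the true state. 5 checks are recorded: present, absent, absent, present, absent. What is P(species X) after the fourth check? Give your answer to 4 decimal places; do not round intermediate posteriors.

0.7669

Each posterior becomes the prior for the next update.
After 'present': P(species X) = 0.2·0.8500 / (0.2·0.8500 + 0.7·0.1500) ≈ 0.6182
After 'absent': P(species X) = 0.8·0.6182 / (0.8·0.6182 + 0.3·0.3818) ≈ 0.8119
After 'absent': P(species X) = 0.8·0.8119 / (0.8·0.8119 + 0.3·0.1881) ≈ 0.9201
After 'present': P(species X) = 0.2·0.9201 / (0.2·0.9201 + 0.7·0.0799) ≈ 0.7669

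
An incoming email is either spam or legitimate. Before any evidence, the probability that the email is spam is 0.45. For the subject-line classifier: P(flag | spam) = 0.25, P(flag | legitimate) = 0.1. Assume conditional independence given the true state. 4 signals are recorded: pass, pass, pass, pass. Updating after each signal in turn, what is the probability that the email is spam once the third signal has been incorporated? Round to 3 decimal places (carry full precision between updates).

Each posterior becomes the prior for the next update.
After 'pass': P(spam) = 0.75·0.4500 / (0.75·0.4500 + 0.9·0.5500) ≈ 0.4054
After 'pass': P(spam) = 0.75·0.4054 / (0.75·0.4054 + 0.9·0.5946) ≈ 0.3623
After 'pass': P(spam) = 0.75·0.3623 / (0.75·0.3623 + 0.9·0.6377) ≈ 0.3213

0.321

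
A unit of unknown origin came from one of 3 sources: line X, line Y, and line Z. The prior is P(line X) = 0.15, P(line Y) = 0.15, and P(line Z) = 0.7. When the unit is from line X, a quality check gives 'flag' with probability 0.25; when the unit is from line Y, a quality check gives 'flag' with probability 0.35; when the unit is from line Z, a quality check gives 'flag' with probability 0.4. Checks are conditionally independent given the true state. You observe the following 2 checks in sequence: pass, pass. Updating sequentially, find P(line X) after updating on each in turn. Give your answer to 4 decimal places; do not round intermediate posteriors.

0.2111

After 'pass': normaliser = 0.75·0.1500 + 0.65·0.1500 + 0.6·0.7000; P(line X) ≈ 0.1786, P(line Y) ≈ 0.1548, P(line Z) ≈ 0.6667
After 'pass': normaliser = 0.75·0.1786 + 0.65·0.1548 + 0.6·0.6667; P(line X) ≈ 0.2111, P(line Y) ≈ 0.1585, P(line Z) ≈ 0.6304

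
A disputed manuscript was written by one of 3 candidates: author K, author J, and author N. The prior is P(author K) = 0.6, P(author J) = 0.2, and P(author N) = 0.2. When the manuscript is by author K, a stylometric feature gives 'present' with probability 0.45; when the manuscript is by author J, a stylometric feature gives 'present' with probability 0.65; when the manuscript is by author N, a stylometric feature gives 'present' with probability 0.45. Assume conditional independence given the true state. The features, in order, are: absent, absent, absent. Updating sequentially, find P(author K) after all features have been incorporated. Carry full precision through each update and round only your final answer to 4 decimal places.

0.7046

Each posterior becomes the prior for the next update.
After 'absent': normaliser = 0.55·0.6000 + 0.35·0.2000 + 0.55·0.2000; P(author K) ≈ 0.6471, P(author J) ≈ 0.1373, P(author N) ≈ 0.2157
After 'absent': normaliser = 0.55·0.6471 + 0.35·0.1373 + 0.55·0.2157; P(author K) ≈ 0.6811, P(author J) ≈ 0.0919, P(author N) ≈ 0.2270
After 'absent': normaliser = 0.55·0.6811 + 0.35·0.0919 + 0.55·0.2270; P(author K) ≈ 0.7046, P(author J) ≈ 0.0605, P(author N) ≈ 0.2349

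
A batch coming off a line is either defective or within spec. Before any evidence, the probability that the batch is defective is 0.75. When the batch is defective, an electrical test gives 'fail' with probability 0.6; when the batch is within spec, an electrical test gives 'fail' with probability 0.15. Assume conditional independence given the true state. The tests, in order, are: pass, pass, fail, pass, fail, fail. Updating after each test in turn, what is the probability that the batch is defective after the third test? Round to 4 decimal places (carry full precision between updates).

0.7266

After 'pass': P(defective) = 0.4·0.7500 / (0.4·0.7500 + 0.85·0.2500) ≈ 0.5854
After 'pass': P(defective) = 0.4·0.5854 / (0.4·0.5854 + 0.85·0.4146) ≈ 0.3992
After 'fail': P(defective) = 0.6·0.3992 / (0.6·0.3992 + 0.15·0.6008) ≈ 0.7266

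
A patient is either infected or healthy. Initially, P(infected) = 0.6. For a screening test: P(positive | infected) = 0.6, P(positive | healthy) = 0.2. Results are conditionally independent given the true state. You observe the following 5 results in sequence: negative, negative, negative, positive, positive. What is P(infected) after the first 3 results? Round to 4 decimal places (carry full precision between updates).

Each posterior becomes the prior for the next update.
After 'negative': P(infected) = 0.4·0.6000 / (0.4·0.6000 + 0.8·0.4000) ≈ 0.4286
After 'negative': P(infected) = 0.4·0.4286 / (0.4·0.4286 + 0.8·0.5714) ≈ 0.2727
After 'negative': P(infected) = 0.4·0.2727 / (0.4·0.2727 + 0.8·0.7273) ≈ 0.1579

0.1579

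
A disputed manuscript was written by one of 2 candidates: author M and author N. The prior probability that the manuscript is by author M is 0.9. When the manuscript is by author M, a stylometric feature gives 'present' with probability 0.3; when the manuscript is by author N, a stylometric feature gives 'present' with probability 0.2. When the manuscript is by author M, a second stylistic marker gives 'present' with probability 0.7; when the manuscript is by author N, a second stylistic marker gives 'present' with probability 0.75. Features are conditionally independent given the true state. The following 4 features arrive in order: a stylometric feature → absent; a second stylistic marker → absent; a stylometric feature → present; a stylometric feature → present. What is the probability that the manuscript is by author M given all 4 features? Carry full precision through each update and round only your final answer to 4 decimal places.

After a stylometric feature='absent': P(author M) = 0.7·0.9000 / (0.7·0.9000 + 0.8·0.1000) ≈ 0.8873
After a second stylistic marker='absent': P(author M) = 0.3·0.8873 / (0.3·0.8873 + 0.25·0.1127) ≈ 0.9043
After a stylometric feature='present': P(author M) = 0.3·0.9043 / (0.3·0.9043 + 0.2·0.0957) ≈ 0.9341
After a stylometric feature='present': P(author M) = 0.3·0.9341 / (0.3·0.9341 + 0.2·0.0659) ≈ 0.9551

0.9551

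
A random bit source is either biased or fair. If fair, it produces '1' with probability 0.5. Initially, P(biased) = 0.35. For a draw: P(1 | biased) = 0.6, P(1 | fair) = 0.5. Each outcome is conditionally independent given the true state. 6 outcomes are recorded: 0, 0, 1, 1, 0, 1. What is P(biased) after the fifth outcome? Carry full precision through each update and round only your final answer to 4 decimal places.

After '0': P(biased) = 0.4·0.3500 / (0.4·0.3500 + 0.5·0.6500) ≈ 0.3011
After '0': P(biased) = 0.4·0.3011 / (0.4·0.3011 + 0.5·0.6989) ≈ 0.2563
After '1': P(biased) = 0.6·0.2563 / (0.6·0.2563 + 0.5·0.7437) ≈ 0.2926
After '1': P(biased) = 0.6·0.2926 / (0.6·0.2926 + 0.5·0.7074) ≈ 0.3317
After '0': P(biased) = 0.4·0.3317 / (0.4·0.3317 + 0.5·0.6683) ≈ 0.2842

0.2842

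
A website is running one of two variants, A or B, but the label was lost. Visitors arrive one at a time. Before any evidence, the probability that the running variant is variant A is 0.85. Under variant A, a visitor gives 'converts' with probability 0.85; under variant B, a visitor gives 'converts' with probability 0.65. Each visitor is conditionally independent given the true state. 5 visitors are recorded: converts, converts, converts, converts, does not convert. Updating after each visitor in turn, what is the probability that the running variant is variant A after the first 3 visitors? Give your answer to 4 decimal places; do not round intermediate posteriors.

0.9269

After 'converts': P(A) = 0.85·0.8500 / (0.85·0.8500 + 0.65·0.1500) ≈ 0.8811
After 'converts': P(A) = 0.85·0.8811 / (0.85·0.8811 + 0.65·0.1189) ≈ 0.9065
After 'converts': P(A) = 0.85·0.9065 / (0.85·0.9065 + 0.65·0.0935) ≈ 0.9269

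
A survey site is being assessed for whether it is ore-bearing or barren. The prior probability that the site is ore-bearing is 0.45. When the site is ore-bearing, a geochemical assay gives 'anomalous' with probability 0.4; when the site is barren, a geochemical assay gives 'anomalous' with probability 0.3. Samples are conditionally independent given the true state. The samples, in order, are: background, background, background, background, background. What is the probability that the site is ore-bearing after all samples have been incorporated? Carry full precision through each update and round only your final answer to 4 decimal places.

After 'background': P(ore) = 0.6·0.4500 / (0.6·0.4500 + 0.7·0.5500) ≈ 0.4122
After 'background': P(ore) = 0.6·0.4122 / (0.6·0.4122 + 0.7·0.5878) ≈ 0.3754
After 'background': P(ore) = 0.6·0.3754 / (0.6·0.3754 + 0.7·0.6246) ≈ 0.3400
After 'background': P(ore) = 0.6·0.3400 / (0.6·0.3400 + 0.7·0.6600) ≈ 0.3063
After 'background': P(ore) = 0.6·0.3063 / (0.6·0.3063 + 0.7·0.6937) ≈ 0.2746

0.2746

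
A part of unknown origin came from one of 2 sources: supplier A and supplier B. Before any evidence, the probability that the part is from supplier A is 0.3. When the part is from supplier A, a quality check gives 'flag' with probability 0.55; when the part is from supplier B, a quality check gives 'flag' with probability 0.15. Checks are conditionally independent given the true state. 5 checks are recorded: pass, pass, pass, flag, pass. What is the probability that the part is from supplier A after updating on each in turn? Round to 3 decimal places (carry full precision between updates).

0.110

After 'pass': P(supplier A) = 0.45·0.3000 / (0.45·0.3000 + 0.85·0.7000) ≈ 0.1849
After 'pass': P(supplier A) = 0.45·0.1849 / (0.45·0.1849 + 0.85·0.8151) ≈ 0.1072
After 'pass': P(supplier A) = 0.45·0.1072 / (0.45·0.1072 + 0.85·0.8928) ≈ 0.0598
After 'flag': P(supplier A) = 0.55·0.0598 / (0.55·0.0598 + 0.15·0.9402) ≈ 0.1891
After 'pass': P(supplier A) = 0.45·0.1891 / (0.45·0.1891 + 0.85·0.8109) ≈ 0.1099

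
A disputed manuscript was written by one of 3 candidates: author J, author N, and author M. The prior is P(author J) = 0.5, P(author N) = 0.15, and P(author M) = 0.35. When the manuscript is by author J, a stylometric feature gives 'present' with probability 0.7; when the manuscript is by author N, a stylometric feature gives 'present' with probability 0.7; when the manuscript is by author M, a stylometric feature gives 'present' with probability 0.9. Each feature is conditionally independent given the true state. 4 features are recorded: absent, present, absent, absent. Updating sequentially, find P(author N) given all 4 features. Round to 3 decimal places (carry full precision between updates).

0.225

Each posterior becomes the prior for the next update.
After 'absent': normaliser = 0.3·0.5000 + 0.3·0.1500 + 0.1·0.3500; P(author J) ≈ 0.6522, P(author N) ≈ 0.1957, P(author M) ≈ 0.1522
After 'present': normaliser = 0.7·0.6522 + 0.7·0.1957 + 0.9·0.1522; P(author J) ≈ 0.6250, P(author N) ≈ 0.1875, P(author M) ≈ 0.1875
After 'absent': normaliser = 0.3·0.6250 + 0.3·0.1875 + 0.1·0.1875; P(author J) ≈ 0.7143, P(author N) ≈ 0.2143, P(author M) ≈ 0.0714
After 'absent': normaliser = 0.3·0.7143 + 0.3·0.2143 + 0.1·0.0714; P(author J) ≈ 0.7500, P(author N) ≈ 0.2250, P(author M) ≈ 0.0250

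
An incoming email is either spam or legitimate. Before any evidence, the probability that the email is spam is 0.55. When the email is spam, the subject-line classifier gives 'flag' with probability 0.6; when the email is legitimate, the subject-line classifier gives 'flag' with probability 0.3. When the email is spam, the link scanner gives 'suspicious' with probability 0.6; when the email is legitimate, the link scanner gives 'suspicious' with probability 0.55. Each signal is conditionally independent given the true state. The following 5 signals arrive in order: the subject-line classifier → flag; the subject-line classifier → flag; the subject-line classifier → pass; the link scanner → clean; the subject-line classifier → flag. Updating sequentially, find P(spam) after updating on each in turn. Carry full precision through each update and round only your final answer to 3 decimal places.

After the subject-line classifier='flag': P(spam) = 0.6·0.5500 / (0.6·0.5500 + 0.3·0.4500) ≈ 0.7097
After the subject-line classifier='flag': P(spam) = 0.6·0.7097 / (0.6·0.7097 + 0.3·0.2903) ≈ 0.8302
After the subject-line classifier='pass': P(spam) = 0.4·0.8302 / (0.4·0.8302 + 0.7·0.1698) ≈ 0.7364
After the link scanner='clean': P(spam) = 0.4·0.7364 / (0.4·0.7364 + 0.45·0.2636) ≈ 0.7129
After the subject-line classifier='flag': P(spam) = 0.6·0.7129 / (0.6·0.7129 + 0.3·0.2871) ≈ 0.8324

0.832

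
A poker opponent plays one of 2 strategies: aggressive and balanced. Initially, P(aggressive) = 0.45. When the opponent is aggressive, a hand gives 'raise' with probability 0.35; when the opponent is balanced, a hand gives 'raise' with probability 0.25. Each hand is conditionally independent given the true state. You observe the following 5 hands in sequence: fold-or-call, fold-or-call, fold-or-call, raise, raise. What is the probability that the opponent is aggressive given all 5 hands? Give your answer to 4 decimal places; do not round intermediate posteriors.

After 'fold-or-call': P(aggressive) = 0.65·0.4500 / (0.65·0.4500 + 0.75·0.5500) ≈ 0.4149
After 'fold-or-call': P(aggressive) = 0.65·0.4149 / (0.65·0.4149 + 0.75·0.5851) ≈ 0.3806
After 'fold-or-call': P(aggressive) = 0.65·0.3806 / (0.65·0.3806 + 0.75·0.6194) ≈ 0.3475
After 'raise': P(aggressive) = 0.35·0.3475 / (0.35·0.3475 + 0.25·0.6525) ≈ 0.4271
After 'raise': P(aggressive) = 0.35·0.4271 / (0.35·0.4271 + 0.25·0.5729) ≈ 0.5107

0.5107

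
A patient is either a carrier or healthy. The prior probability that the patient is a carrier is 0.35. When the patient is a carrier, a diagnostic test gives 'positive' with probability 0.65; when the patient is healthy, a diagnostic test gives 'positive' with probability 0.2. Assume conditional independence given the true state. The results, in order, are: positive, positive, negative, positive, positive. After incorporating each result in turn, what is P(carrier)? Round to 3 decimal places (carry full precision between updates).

0.963

After 'positive': P(carrier) = 0.65·0.3500 / (0.65·0.3500 + 0.2·0.6500) ≈ 0.6364
After 'positive': P(carrier) = 0.65·0.6364 / (0.65·0.6364 + 0.2·0.3636) ≈ 0.8505
After 'negative': P(carrier) = 0.35·0.8505 / (0.35·0.8505 + 0.8·0.1495) ≈ 0.7133
After 'positive': P(carrier) = 0.65·0.7133 / (0.65·0.7133 + 0.2·0.2867) ≈ 0.8900
After 'positive': P(carrier) = 0.65·0.8900 / (0.65·0.8900 + 0.2·0.1100) ≈ 0.9633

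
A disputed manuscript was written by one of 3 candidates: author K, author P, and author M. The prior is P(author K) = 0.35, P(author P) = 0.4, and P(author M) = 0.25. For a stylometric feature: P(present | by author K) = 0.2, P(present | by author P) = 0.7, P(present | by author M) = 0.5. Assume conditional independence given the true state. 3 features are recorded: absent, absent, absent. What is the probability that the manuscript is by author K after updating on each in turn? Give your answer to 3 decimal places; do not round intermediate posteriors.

After 'absent': normaliser = 0.8·0.3500 + 0.3·0.4000 + 0.5·0.2500; P(author K) ≈ 0.5333, P(author P) ≈ 0.2286, P(author M) ≈ 0.2381
After 'absent': normaliser = 0.8·0.5333 + 0.3·0.2286 + 0.5·0.2381; P(author K) ≈ 0.6946, P(author P) ≈ 0.1116, P(author M) ≈ 0.1938
After 'absent': normaliser = 0.8·0.6946 + 0.3·0.1116 + 0.5·0.1938; P(author K) ≈ 0.8099, P(author P) ≈ 0.0488, P(author M) ≈ 0.1412

0.810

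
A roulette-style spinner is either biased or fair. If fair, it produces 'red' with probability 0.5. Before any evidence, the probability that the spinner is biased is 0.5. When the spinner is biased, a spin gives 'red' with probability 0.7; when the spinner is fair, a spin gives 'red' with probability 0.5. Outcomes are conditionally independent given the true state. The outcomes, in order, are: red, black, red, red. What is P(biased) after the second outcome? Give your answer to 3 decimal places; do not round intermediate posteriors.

After 'red': P(biased) = 0.7·0.5000 / (0.7·0.5000 + 0.5·0.5000) ≈ 0.5833
After 'black': P(biased) = 0.3·0.5833 / (0.3·0.5833 + 0.5·0.4167) ≈ 0.4565

0.457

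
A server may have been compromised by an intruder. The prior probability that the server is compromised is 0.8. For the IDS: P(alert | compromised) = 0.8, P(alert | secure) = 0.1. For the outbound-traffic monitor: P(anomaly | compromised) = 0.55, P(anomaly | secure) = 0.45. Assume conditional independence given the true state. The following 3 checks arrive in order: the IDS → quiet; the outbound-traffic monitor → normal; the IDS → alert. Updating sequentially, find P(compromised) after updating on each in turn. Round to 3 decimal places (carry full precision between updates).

0.853

After the IDS='quiet': P(compromised) = 0.2·0.8000 / (0.2·0.8000 + 0.9·0.2000) ≈ 0.4706
After the outbound-traffic monitor='normal': P(compromised) = 0.45·0.4706 / (0.45·0.4706 + 0.55·0.5294) ≈ 0.4211
After the IDS='alert': P(compromised) = 0.8·0.4211 / (0.8·0.4211 + 0.1·0.5789) ≈ 0.8533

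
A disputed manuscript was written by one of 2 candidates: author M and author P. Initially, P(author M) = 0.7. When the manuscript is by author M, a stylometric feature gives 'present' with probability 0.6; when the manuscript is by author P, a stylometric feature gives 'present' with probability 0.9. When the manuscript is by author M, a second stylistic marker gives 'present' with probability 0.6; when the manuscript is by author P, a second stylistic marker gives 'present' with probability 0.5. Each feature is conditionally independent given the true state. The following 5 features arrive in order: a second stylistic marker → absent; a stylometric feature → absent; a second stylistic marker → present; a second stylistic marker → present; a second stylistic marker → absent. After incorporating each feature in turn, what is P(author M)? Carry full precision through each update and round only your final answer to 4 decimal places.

Apply Bayes' rule sequentially, carrying P(author M) forward.
After a second stylistic marker='absent': P(author M) = 0.4·0.7000 / (0.4·0.7000 + 0.5·0.3000) ≈ 0.6512
After a stylometric feature='absent': P(author M) = 0.4·0.6512 / (0.4·0.6512 + 0.1·0.3488) ≈ 0.8819
After a second stylistic marker='present': P(author M) = 0.6·0.8819 / (0.6·0.8819 + 0.5·0.1181) ≈ 0.8996
After a second stylistic marker='present': P(author M) = 0.6·0.8996 / (0.6·0.8996 + 0.5·0.1004) ≈ 0.9149
After a second stylistic marker='absent': P(author M) = 0.4·0.9149 / (0.4·0.9149 + 0.5·0.0851) ≈ 0.8959

0.8959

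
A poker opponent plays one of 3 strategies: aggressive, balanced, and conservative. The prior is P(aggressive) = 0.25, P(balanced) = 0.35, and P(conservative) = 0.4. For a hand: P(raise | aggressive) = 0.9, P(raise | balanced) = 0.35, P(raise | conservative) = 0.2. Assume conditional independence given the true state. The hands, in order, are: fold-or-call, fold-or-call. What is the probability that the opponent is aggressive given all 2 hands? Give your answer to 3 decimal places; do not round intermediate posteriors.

0.006

After 'fold-or-call': normaliser = 0.1·0.2500 + 0.65·0.3500 + 0.8·0.4000; P(aggressive) ≈ 0.0437, P(balanced) ≈ 0.3974, P(conservative) ≈ 0.5590
After 'fold-or-call': normaliser = 0.1·0.0437 + 0.65·0.3974 + 0.8·0.5590; P(aggressive) ≈ 0.0062, P(balanced) ≈ 0.3639, P(conservative) ≈ 0.6300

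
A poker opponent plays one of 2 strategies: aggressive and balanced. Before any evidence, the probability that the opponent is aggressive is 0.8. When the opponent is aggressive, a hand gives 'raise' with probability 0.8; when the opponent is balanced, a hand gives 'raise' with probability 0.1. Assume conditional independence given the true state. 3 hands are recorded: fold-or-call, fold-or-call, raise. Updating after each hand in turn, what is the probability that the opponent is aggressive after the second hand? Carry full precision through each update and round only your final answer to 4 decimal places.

0.1649

After 'fold-or-call': P(aggressive) = 0.2·0.8000 / (0.2·0.8000 + 0.9·0.2000) ≈ 0.4706
After 'fold-or-call': P(aggressive) = 0.2·0.4706 / (0.2·0.4706 + 0.9·0.5294) ≈ 0.1649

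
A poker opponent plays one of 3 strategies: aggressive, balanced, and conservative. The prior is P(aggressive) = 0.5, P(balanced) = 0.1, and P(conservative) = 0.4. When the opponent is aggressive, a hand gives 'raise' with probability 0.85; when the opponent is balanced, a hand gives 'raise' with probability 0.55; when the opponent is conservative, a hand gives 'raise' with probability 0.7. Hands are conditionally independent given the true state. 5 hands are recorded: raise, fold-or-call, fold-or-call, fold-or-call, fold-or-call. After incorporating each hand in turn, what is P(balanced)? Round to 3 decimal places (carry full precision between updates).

After 'raise': normaliser = 0.85·0.5000 + 0.55·0.1000 + 0.7·0.4000; P(aggressive) ≈ 0.5592, P(balanced) ≈ 0.0724, P(conservative) ≈ 0.3684
After 'fold-or-call': normaliser = 0.15·0.5592 + 0.45·0.0724 + 0.3·0.3684; P(aggressive) ≈ 0.3696, P(balanced) ≈ 0.1435, P(conservative) ≈ 0.4870
After 'fold-or-call': normaliser = 0.15·0.3696 + 0.45·0.1435 + 0.3·0.4870; P(aggressive) ≈ 0.2083, P(balanced) ≈ 0.2426, P(conservative) ≈ 0.5490
After 'fold-or-call': normaliser = 0.15·0.2083 + 0.45·0.2426 + 0.3·0.5490; P(aggressive) ≈ 0.1024, P(balanced) ≈ 0.3578, P(conservative) ≈ 0.5398
After 'fold-or-call': normaliser = 0.15·0.1024 + 0.45·0.3578 + 0.3·0.5398; P(aggressive) ≈ 0.0454, P(balanced) ≈ 0.4760, P(conservative) ≈ 0.4786

0.476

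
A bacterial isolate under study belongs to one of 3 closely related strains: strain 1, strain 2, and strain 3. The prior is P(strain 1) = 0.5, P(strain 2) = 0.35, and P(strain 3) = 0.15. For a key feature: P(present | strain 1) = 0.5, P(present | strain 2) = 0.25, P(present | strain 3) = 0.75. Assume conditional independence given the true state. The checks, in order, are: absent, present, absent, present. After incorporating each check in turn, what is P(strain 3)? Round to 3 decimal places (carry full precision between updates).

0.108

After 'absent': normaliser = 0.5·0.5000 + 0.75·0.3500 + 0.25·0.1500; P(strain 1) ≈ 0.4545, P(strain 2) ≈ 0.4773, P(strain 3) ≈ 0.0682
After 'present': normaliser = 0.5·0.4545 + 0.25·0.4773 + 0.75·0.0682; P(strain 1) ≈ 0.5714, P(strain 2) ≈ 0.3000, P(strain 3) ≈ 0.1286
After 'absent': normaliser = 0.5·0.5714 + 0.75·0.3000 + 0.25·0.1286; P(strain 1) ≈ 0.5263, P(strain 2) ≈ 0.4145, P(strain 3) ≈ 0.0592
After 'present': normaliser = 0.5·0.5263 + 0.25·0.4145 + 0.75·0.0592; P(strain 1) ≈ 0.6400, P(strain 2) ≈ 0.2520, P(strain 3) ≈ 0.1080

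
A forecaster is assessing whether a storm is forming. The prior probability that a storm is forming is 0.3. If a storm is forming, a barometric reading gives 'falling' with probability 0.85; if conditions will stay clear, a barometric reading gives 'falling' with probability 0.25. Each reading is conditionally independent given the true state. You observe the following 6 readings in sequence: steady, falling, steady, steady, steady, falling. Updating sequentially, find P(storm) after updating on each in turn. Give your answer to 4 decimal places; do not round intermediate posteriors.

Apply Bayes' rule sequentially, carrying P(storm) forward.
After 'steady': P(storm) = 0.15·0.3000 / (0.15·0.3000 + 0.75·0.7000) ≈ 0.0789
After 'falling': P(storm) = 0.85·0.0789 / (0.85·0.0789 + 0.25·0.9211) ≈ 0.2257
After 'steady': P(storm) = 0.15·0.2257 / (0.15·0.2257 + 0.75·0.7743) ≈ 0.0551
After 'steady': P(storm) = 0.15·0.0551 / (0.15·0.0551 + 0.75·0.9449) ≈ 0.0115
After 'steady': P(storm) = 0.15·0.0115 / (0.15·0.0115 + 0.75·0.9885) ≈ 0.0023
After 'falling': P(storm) = 0.85·0.0023 / (0.85·0.0023 + 0.25·0.9977) ≈ 0.0079

0.0079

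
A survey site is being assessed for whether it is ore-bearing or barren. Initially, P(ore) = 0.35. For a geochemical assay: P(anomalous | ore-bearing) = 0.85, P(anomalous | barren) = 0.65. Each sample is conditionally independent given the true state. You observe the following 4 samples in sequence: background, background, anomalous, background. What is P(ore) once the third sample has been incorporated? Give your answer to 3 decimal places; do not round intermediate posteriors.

Apply Bayes' rule sequentially, carrying P(ore) forward.
After 'background': P(ore) = 0.15·0.3500 / (0.15·0.3500 + 0.35·0.6500) ≈ 0.1875
After 'background': P(ore) = 0.15·0.1875 / (0.15·0.1875 + 0.35·0.8125) ≈ 0.0900
After 'anomalous': P(ore) = 0.85·0.0900 / (0.85·0.0900 + 0.65·0.9100) ≈ 0.1145

0.115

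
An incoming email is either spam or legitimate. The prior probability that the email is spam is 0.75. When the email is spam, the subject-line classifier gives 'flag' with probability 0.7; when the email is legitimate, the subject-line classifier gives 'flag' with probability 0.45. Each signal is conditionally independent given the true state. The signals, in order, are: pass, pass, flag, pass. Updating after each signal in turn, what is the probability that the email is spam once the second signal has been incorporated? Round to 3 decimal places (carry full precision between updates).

0.472

Each posterior becomes the prior for the next update.
After 'pass': P(spam) = 0.3·0.7500 / (0.3·0.7500 + 0.55·0.2500) ≈ 0.6207
After 'pass': P(spam) = 0.3·0.6207 / (0.3·0.6207 + 0.55·0.3793) ≈ 0.4716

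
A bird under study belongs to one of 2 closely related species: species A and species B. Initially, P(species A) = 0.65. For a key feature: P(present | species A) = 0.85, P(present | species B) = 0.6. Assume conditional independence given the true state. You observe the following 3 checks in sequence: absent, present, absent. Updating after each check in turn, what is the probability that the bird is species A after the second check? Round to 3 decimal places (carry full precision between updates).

After 'absent': P(species A) = 0.15·0.6500 / (0.15·0.6500 + 0.4·0.3500) ≈ 0.4105
After 'present': P(species A) = 0.85·0.4105 / (0.85·0.4105 + 0.6·0.5895) ≈ 0.4966

0.497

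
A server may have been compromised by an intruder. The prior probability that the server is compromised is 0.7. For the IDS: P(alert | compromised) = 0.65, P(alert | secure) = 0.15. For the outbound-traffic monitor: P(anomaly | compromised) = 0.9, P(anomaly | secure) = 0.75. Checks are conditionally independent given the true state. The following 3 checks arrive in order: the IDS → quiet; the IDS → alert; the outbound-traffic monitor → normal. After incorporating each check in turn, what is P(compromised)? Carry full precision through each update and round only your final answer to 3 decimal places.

0.625

After the IDS='quiet': P(compromised) = 0.35·0.7000 / (0.35·0.7000 + 0.85·0.3000) ≈ 0.4900
After the IDS='alert': P(compromised) = 0.65·0.4900 / (0.65·0.4900 + 0.15·0.5100) ≈ 0.8063
After the outbound-traffic monitor='normal': P(compromised) = 0.1·0.8063 / (0.1·0.8063 + 0.25·0.1937) ≈ 0.6248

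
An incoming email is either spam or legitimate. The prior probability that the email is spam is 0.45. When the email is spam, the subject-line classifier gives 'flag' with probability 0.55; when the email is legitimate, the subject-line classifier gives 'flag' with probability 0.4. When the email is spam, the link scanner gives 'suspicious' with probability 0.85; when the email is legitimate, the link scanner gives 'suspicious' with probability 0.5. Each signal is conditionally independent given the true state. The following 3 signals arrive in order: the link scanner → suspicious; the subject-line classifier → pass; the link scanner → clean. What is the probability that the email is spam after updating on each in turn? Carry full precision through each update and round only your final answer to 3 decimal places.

Each posterior becomes the prior for the next update.
After the link scanner='suspicious': P(spam) = 0.85·0.4500 / (0.85·0.4500 + 0.5·0.5500) ≈ 0.5817
After the subject-line classifier='pass': P(spam) = 0.45·0.5817 / (0.45·0.5817 + 0.6·0.4183) ≈ 0.5106
After the link scanner='clean': P(spam) = 0.15·0.5106 / (0.15·0.5106 + 0.5·0.4894) ≈ 0.2384

0.238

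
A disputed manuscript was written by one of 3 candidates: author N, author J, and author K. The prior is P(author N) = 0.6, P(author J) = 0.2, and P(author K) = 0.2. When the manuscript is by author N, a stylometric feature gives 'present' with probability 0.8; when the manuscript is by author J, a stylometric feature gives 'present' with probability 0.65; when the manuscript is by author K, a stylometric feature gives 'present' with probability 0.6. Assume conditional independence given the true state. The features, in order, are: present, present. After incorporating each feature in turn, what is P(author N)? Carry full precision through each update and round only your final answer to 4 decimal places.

0.7105

After 'present': normaliser = 0.8·0.6000 + 0.65·0.2000 + 0.6·0.2000; P(author N) ≈ 0.6575, P(author J) ≈ 0.1781, P(author K) ≈ 0.1644
After 'present': normaliser = 0.8·0.6575 + 0.65·0.1781 + 0.6·0.1644; P(author N) ≈ 0.7105, P(author J) ≈ 0.1563, P(author K) ≈ 0.1332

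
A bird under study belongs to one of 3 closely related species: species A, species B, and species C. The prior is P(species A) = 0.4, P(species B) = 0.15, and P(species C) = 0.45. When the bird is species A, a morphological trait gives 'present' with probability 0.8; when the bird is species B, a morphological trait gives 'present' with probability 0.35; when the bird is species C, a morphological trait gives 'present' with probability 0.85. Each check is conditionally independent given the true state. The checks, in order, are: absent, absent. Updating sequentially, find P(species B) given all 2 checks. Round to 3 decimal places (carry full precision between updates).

0.708

After 'absent': normaliser = 0.2·0.4000 + 0.65·0.1500 + 0.15·0.4500; P(species A) ≈ 0.3265, P(species B) ≈ 0.3980, P(species C) ≈ 0.2755
After 'absent': normaliser = 0.2·0.3265 + 0.65·0.3980 + 0.15·0.2755; P(species A) ≈ 0.1788, P(species B) ≈ 0.7081, P(species C) ≈ 0.1131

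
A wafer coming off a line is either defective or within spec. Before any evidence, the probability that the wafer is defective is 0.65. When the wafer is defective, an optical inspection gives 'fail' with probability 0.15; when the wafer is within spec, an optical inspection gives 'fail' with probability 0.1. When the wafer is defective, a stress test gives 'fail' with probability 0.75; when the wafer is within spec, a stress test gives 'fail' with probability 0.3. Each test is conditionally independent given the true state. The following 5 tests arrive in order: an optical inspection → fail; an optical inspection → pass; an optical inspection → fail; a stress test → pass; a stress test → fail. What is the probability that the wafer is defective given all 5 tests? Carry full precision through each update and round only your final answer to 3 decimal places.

0.779

Apply Bayes' rule sequentially, carrying P(defective) forward.
After an optical inspection='fail': P(defective) = 0.15·0.6500 / (0.15·0.6500 + 0.1·0.3500) ≈ 0.7358
After an optical inspection='pass': P(defective) = 0.85·0.7358 / (0.85·0.7358 + 0.9·0.2642) ≈ 0.7246
After an optical inspection='fail': P(defective) = 0.15·0.7246 / (0.15·0.7246 + 0.1·0.2754) ≈ 0.7978
After a stress test='pass': P(defective) = 0.25·0.7978 / (0.25·0.7978 + 0.7·0.2022) ≈ 0.5850
After a stress test='fail': P(defective) = 0.75·0.5850 / (0.75·0.5850 + 0.3·0.4150) ≈ 0.7789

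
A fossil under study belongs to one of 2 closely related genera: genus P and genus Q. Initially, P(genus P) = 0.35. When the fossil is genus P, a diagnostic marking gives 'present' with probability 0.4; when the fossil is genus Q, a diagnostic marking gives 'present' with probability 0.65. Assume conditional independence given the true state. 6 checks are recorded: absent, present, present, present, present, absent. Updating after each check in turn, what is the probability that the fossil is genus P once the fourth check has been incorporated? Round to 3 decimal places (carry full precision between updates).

Apply Bayes' rule sequentially, carrying P(genus P) forward.
After 'absent': P(genus P) = 0.6·0.3500 / (0.6·0.3500 + 0.35·0.6500) ≈ 0.4800
After 'present': P(genus P) = 0.4·0.4800 / (0.4·0.4800 + 0.65·0.5200) ≈ 0.3623
After 'present': P(genus P) = 0.4·0.3623 / (0.4·0.3623 + 0.65·0.6377) ≈ 0.2590
After 'present': P(genus P) = 0.4·0.2590 / (0.4·0.2590 + 0.65·0.7410) ≈ 0.1770

0.177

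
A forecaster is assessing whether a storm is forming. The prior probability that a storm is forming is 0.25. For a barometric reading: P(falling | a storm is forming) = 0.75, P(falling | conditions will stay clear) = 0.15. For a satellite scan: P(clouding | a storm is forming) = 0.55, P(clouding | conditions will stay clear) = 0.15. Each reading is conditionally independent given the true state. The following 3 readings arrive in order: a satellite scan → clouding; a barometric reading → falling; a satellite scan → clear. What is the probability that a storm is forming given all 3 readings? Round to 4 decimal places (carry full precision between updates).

0.7639

After a satellite scan='clouding': P(storm) = 0.55·0.2500 / (0.55·0.2500 + 0.15·0.7500) ≈ 0.5500
After a barometric reading='falling': P(storm) = 0.75·0.5500 / (0.75·0.5500 + 0.15·0.4500) ≈ 0.8594
After a satellite scan='clear': P(storm) = 0.45·0.8594 / (0.45·0.8594 + 0.85·0.1406) ≈ 0.7639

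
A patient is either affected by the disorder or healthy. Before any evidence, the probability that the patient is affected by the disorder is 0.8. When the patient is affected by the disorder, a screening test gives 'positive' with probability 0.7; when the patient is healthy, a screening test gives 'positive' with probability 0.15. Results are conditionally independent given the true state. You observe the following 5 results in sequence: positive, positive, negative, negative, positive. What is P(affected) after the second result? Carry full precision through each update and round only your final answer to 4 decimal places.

0.9887

After 'positive': P(affected) = 0.7·0.8000 / (0.7·0.8000 + 0.15·0.2000) ≈ 0.9492
After 'positive': P(affected) = 0.7·0.9492 / (0.7·0.9492 + 0.15·0.0508) ≈ 0.9887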